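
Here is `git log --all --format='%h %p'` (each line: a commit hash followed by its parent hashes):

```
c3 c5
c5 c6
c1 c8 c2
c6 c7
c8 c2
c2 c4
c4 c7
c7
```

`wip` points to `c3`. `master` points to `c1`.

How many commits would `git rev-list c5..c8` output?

Reachable from c8: {c2, c4, c7, c8}.
Reachable from c5: {c5, c6, c7}.
In c8's history but not c5's: {c2, c4, c8} — 3 commits.

3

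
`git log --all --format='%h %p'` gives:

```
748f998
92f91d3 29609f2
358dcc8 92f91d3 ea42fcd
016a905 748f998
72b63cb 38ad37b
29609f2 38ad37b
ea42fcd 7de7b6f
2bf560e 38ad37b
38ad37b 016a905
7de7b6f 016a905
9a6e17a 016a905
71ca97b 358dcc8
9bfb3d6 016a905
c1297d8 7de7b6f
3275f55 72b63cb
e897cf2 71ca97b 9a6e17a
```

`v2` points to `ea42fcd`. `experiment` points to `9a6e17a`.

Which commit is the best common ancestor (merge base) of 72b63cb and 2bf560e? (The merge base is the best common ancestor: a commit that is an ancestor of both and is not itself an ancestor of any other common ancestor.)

Ancestors of 72b63cb: {016a905, 38ad37b, 72b63cb, 748f998}.
Ancestors of 2bf560e: {016a905, 2bf560e, 38ad37b, 748f998}.
Common ancestors: {016a905, 38ad37b, 748f998}.
Among these, 38ad37b is not an ancestor of any other common ancestor — it is the merge base.

38ad37b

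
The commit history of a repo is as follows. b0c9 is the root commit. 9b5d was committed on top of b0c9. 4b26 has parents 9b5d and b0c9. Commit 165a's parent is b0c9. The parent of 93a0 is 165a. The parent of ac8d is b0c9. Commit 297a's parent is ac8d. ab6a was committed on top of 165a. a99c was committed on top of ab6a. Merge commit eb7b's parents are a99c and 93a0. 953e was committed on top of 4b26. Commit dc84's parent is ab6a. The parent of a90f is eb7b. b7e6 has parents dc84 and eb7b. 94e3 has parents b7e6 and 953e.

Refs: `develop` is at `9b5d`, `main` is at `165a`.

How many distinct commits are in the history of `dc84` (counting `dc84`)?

Walking parent pointers from dc84: reachable set = {165a, ab6a, b0c9, dc84}.
That is 4 commits.

4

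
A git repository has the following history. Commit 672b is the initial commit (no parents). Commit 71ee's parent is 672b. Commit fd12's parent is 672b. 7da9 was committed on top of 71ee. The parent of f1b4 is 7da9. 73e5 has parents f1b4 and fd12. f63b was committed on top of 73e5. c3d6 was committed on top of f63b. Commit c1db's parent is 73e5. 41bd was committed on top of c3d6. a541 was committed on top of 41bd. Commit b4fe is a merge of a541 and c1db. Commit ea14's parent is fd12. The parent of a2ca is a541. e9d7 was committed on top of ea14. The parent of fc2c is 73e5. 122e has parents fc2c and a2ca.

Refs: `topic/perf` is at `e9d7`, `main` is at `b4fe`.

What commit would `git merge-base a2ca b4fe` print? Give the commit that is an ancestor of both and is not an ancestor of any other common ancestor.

a541

Ancestors of a2ca: {41bd, 672b, 71ee, 73e5, 7da9, a2ca, a541, c3d6, f1b4, f63b, fd12}.
Ancestors of b4fe: {41bd, 672b, 71ee, 73e5, 7da9, a541, b4fe, c1db, c3d6, f1b4, f63b, fd12}.
Common ancestors: {41bd, 672b, 71ee, 73e5, 7da9, a541, c3d6, f1b4, f63b, fd12}.
Among these, a541 is not an ancestor of any other common ancestor — it is the merge base.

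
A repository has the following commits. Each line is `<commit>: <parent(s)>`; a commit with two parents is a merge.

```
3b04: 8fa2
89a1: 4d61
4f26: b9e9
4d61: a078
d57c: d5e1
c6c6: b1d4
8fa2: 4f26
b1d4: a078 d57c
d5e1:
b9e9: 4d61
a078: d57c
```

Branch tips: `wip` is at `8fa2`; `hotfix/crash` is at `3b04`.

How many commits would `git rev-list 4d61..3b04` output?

4

Reachable from 3b04: {3b04, 4d61, 4f26, 8fa2, a078, b9e9, d57c, d5e1}.
Reachable from 4d61: {4d61, a078, d57c, d5e1}.
In 3b04's history but not 4d61's: {3b04, 4f26, 8fa2, b9e9} — 4 commits.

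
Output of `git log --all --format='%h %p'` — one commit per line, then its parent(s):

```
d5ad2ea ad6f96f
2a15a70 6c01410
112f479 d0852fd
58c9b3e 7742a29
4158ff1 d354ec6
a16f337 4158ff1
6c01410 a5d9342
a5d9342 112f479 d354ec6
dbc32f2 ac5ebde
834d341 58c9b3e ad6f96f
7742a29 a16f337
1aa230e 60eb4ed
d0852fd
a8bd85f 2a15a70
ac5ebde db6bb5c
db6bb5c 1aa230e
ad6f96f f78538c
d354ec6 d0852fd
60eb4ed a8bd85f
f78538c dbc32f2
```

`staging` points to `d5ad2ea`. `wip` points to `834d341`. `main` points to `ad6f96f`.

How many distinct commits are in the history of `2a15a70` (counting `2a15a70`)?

Walking parent pointers from 2a15a70: reachable set = {112f479, 2a15a70, 6c01410, a5d9342, d0852fd, d354ec6}.
That is 6 commits.

6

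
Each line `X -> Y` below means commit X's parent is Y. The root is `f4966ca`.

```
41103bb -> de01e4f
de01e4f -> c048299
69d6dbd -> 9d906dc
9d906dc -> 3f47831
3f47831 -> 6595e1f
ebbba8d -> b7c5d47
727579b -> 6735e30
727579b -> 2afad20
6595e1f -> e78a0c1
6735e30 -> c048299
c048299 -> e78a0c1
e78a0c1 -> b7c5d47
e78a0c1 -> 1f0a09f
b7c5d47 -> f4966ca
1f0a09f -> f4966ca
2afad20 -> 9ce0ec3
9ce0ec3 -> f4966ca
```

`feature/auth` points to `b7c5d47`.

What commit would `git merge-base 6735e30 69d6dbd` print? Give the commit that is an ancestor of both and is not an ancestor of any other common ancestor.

Ancestors of 6735e30: {1f0a09f, 6735e30, b7c5d47, c048299, e78a0c1, f4966ca}.
Ancestors of 69d6dbd: {1f0a09f, 3f47831, 6595e1f, 69d6dbd, 9d906dc, b7c5d47, e78a0c1, f4966ca}.
Common ancestors: {1f0a09f, b7c5d47, e78a0c1, f4966ca}.
Among these, e78a0c1 is not an ancestor of any other common ancestor — it is the merge base.

e78a0c1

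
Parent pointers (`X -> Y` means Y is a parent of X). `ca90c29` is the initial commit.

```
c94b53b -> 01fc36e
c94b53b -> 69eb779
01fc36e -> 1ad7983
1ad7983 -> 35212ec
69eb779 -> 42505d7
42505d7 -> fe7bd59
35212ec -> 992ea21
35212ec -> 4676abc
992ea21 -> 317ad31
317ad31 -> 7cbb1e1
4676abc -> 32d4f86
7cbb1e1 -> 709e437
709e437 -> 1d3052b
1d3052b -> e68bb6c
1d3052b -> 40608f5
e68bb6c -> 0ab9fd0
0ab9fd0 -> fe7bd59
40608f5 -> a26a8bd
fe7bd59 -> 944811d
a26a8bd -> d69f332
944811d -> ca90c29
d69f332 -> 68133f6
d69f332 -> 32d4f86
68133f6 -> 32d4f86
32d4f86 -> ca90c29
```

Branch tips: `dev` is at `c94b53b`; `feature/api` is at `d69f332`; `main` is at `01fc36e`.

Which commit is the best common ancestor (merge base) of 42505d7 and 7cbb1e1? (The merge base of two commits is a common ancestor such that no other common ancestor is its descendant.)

fe7bd59

Ancestors of 42505d7: {42505d7, 944811d, ca90c29, fe7bd59}.
Ancestors of 7cbb1e1: {0ab9fd0, 1d3052b, 32d4f86, 40608f5, 68133f6, 709e437, 7cbb1e1, 944811d, a26a8bd, ca90c29, d69f332, e68bb6c, fe7bd59}.
Common ancestors: {944811d, ca90c29, fe7bd59}.
Among these, fe7bd59 is not an ancestor of any other common ancestor — it is the merge base.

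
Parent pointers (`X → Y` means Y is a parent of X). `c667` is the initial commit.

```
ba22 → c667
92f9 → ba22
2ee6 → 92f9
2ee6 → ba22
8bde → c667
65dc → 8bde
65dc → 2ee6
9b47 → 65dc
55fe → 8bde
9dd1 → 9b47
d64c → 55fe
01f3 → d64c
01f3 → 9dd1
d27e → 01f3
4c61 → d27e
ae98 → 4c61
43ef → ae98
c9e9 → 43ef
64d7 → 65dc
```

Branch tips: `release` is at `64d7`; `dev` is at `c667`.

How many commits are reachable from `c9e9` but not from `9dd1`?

Reachable from c9e9: {01f3, 2ee6, 43ef, 4c61, 55fe, 65dc, 8bde, 92f9, 9b47, 9dd1, ae98, ba22, c667, c9e9, d27e, d64c}.
Reachable from 9dd1: {2ee6, 65dc, 8bde, 92f9, 9b47, 9dd1, ba22, c667}.
In c9e9's history but not 9dd1's: {01f3, 43ef, 4c61, 55fe, ae98, c9e9, d27e, d64c} — 8 commits.

8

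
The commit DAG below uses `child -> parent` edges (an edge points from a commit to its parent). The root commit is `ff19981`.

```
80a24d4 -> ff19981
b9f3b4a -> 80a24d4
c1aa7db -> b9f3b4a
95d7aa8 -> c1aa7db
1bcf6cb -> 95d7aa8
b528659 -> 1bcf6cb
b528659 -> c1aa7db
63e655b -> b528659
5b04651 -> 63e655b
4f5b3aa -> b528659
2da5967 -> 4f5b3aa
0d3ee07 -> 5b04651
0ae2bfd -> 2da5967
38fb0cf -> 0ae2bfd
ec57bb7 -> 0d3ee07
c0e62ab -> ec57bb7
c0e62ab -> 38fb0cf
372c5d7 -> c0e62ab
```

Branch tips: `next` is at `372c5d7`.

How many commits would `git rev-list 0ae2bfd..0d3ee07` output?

Reachable from 0d3ee07: {0d3ee07, 1bcf6cb, 5b04651, 63e655b, 80a24d4, 95d7aa8, b528659, b9f3b4a, c1aa7db, ff19981}.
Reachable from 0ae2bfd: {0ae2bfd, 1bcf6cb, 2da5967, 4f5b3aa, 80a24d4, 95d7aa8, b528659, b9f3b4a, c1aa7db, ff19981}.
In 0d3ee07's history but not 0ae2bfd's: {0d3ee07, 5b04651, 63e655b} — 3 commits.

3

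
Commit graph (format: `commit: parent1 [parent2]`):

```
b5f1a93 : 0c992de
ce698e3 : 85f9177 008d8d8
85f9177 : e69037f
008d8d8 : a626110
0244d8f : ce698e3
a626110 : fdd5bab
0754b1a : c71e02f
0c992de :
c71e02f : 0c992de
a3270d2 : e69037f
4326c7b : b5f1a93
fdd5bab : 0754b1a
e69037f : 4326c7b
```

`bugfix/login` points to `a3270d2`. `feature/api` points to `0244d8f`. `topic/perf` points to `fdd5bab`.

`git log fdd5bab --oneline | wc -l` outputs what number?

4

Walking parent pointers from fdd5bab: reachable set = {0754b1a, 0c992de, c71e02f, fdd5bab}.
That is 4 commits.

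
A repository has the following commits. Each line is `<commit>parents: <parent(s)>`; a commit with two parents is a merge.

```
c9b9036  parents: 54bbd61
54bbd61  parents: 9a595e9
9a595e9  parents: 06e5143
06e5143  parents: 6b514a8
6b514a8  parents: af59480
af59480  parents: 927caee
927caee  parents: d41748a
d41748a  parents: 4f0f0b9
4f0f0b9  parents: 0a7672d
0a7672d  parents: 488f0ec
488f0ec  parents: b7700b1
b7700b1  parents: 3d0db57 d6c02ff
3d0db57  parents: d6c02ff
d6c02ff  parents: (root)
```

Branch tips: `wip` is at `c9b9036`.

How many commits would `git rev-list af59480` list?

9

Walking parent pointers from af59480: reachable set = {0a7672d, 3d0db57, 488f0ec, 4f0f0b9, 927caee, af59480, b7700b1, d41748a, d6c02ff}.
That is 9 commits.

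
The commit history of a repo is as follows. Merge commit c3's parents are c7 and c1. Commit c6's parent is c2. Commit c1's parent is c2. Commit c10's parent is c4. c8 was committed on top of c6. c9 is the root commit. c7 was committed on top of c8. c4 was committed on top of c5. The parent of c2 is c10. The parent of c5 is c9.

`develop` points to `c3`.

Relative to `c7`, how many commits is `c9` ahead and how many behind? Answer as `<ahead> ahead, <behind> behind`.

Reachable from c9: {c9}.
Reachable from c7: {c10, c2, c4, c5, c6, c7, c8, c9}.
Only in c9's history (ahead): {} — 0.
Only in c7's history (behind): {c10, c2, c4, c5, c6, c7, c8} — 7.

0 ahead, 7 behind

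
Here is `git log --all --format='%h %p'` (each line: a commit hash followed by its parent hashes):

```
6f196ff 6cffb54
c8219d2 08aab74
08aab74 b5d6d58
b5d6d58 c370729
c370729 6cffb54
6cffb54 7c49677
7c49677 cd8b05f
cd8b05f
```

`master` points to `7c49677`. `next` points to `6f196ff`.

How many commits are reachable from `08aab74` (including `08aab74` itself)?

6

Walking parent pointers from 08aab74: reachable set = {08aab74, 6cffb54, 7c49677, b5d6d58, c370729, cd8b05f}.
That is 6 commits.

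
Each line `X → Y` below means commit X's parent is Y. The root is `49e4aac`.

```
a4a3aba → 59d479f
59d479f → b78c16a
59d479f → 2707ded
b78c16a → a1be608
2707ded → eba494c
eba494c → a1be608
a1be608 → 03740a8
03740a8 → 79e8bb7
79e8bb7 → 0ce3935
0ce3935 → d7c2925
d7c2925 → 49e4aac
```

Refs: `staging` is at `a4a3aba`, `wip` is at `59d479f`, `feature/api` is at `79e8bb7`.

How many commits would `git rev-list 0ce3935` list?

3

Walking parent pointers from 0ce3935: reachable set = {0ce3935, 49e4aac, d7c2925}.
That is 3 commits.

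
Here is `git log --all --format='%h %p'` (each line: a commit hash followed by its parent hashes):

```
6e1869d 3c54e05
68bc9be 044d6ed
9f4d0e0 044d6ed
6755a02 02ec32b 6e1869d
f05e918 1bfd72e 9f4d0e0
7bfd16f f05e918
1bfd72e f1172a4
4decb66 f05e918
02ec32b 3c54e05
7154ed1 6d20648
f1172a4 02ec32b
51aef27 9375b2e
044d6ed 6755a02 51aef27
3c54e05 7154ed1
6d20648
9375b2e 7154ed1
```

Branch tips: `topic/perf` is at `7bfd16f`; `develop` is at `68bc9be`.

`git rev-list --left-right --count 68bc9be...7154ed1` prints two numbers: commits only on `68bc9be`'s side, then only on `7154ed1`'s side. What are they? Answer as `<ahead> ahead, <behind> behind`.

8 ahead, 0 behind

Reachable from 68bc9be: {02ec32b, 044d6ed, 3c54e05, 51aef27, 6755a02, 68bc9be, 6d20648, 6e1869d, 7154ed1, 9375b2e}.
Reachable from 7154ed1: {6d20648, 7154ed1}.
Only in 68bc9be's history (ahead): {02ec32b, 044d6ed, 3c54e05, 51aef27, 6755a02, 68bc9be, 6e1869d, 9375b2e} — 8.
Only in 7154ed1's history (behind): {} — 0.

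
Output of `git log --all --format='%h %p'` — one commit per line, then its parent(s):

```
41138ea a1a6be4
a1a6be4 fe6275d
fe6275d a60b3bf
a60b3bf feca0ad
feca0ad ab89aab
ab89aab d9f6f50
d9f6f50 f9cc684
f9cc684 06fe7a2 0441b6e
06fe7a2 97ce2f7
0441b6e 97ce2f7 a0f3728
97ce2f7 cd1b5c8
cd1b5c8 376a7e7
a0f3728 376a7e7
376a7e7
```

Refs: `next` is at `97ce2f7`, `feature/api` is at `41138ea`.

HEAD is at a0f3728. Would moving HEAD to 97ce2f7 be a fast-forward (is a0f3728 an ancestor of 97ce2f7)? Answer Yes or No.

No

A fast-forward from a0f3728 to 97ce2f7 is possible iff a0f3728 is an ancestor of 97ce2f7.
Ancestors of 97ce2f7: {376a7e7, 97ce2f7, cd1b5c8}.
a0f3728 is not among them, so fast-forward is not possible.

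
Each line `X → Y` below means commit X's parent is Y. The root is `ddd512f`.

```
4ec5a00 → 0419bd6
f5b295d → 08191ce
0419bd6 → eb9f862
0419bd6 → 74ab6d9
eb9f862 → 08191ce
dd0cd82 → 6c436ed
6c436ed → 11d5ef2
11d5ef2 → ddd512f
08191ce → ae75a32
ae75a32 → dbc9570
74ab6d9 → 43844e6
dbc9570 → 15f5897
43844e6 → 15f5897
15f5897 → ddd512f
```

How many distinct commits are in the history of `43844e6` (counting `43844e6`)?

Walking parent pointers from 43844e6: reachable set = {15f5897, 43844e6, ddd512f}.
That is 3 commits.

3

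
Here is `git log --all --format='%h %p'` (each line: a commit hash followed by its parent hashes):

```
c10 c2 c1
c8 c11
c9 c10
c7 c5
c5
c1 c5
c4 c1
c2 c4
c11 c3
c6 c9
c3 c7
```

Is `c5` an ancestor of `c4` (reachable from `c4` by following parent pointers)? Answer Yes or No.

Ancestors of c4 (commits reachable by following parents): {c1, c4, c5}.
c5 is in that set, so it is an ancestor of c4.

Yes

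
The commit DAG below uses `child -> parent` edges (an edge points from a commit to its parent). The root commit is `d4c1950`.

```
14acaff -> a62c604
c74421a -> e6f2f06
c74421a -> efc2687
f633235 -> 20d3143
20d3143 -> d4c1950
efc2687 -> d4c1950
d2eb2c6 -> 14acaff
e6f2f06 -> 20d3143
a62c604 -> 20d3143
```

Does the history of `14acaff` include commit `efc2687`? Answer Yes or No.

No

Ancestors of 14acaff: {14acaff, 20d3143, a62c604, d4c1950}.
efc2687 is not in that set, so it is not an ancestor of 14acaff.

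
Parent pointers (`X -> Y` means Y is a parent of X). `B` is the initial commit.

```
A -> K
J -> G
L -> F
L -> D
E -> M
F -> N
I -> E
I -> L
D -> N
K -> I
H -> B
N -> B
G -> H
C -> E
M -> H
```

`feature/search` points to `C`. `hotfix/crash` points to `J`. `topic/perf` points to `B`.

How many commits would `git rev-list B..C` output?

4

Reachable from C: {B, C, E, H, M}.
Reachable from B: {B}.
In C's history but not B's: {C, E, H, M} — 4 commits.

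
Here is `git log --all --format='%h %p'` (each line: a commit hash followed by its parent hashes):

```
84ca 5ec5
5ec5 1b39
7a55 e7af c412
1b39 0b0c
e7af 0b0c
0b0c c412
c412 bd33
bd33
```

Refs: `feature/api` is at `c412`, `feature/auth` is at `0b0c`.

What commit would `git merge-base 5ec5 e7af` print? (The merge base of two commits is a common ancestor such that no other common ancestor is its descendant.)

0b0c

Ancestors of 5ec5: {0b0c, 1b39, 5ec5, bd33, c412}.
Ancestors of e7af: {0b0c, bd33, c412, e7af}.
Common ancestors: {0b0c, bd33, c412}.
Among these, 0b0c is not an ancestor of any other common ancestor — it is the merge base.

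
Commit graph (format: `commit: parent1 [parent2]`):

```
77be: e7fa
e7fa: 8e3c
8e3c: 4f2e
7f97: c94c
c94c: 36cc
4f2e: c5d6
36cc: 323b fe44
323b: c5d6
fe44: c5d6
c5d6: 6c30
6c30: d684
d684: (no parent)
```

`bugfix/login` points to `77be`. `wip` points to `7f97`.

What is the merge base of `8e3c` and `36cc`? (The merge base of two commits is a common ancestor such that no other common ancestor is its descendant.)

Ancestors of 8e3c: {4f2e, 6c30, 8e3c, c5d6, d684}.
Ancestors of 36cc: {323b, 36cc, 6c30, c5d6, d684, fe44}.
Common ancestors: {6c30, c5d6, d684}.
Among these, c5d6 is not an ancestor of any other common ancestor — it is the merge base.

c5d6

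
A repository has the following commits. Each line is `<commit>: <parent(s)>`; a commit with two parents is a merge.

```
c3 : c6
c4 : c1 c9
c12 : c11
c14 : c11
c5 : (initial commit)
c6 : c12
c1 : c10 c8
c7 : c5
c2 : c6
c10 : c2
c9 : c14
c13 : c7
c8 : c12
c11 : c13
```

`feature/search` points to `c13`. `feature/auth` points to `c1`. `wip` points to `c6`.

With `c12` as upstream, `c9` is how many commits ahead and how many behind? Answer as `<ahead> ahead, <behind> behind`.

Reachable from c9: {c11, c13, c14, c5, c7, c9}.
Reachable from c12: {c11, c12, c13, c5, c7}.
Only in c9's history (ahead): {c14, c9} — 2.
Only in c12's history (behind): {c12} — 1.

2 ahead, 1 behind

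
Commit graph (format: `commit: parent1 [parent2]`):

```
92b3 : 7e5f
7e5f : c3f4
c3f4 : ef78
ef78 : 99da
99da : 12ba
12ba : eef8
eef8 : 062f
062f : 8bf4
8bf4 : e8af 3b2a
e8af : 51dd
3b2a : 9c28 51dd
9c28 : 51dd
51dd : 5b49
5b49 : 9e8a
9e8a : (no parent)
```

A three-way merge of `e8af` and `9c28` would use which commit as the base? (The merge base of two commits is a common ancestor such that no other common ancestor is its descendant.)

Ancestors of e8af: {51dd, 5b49, 9e8a, e8af}.
Ancestors of 9c28: {51dd, 5b49, 9c28, 9e8a}.
Common ancestors: {51dd, 5b49, 9e8a}.
Among these, 51dd is not an ancestor of any other common ancestor — it is the merge base.

51dd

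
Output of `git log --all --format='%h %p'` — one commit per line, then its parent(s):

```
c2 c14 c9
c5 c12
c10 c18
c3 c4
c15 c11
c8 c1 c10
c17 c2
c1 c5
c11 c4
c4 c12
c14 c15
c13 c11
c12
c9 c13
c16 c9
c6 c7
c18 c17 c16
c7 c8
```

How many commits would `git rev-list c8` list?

Walking parent pointers from c8: reachable set = {c1, c10, c11, c12, c13, c14, c15, c16, c17, c18, c2, c4, c5, c8, c9}.
That is 15 commits.

15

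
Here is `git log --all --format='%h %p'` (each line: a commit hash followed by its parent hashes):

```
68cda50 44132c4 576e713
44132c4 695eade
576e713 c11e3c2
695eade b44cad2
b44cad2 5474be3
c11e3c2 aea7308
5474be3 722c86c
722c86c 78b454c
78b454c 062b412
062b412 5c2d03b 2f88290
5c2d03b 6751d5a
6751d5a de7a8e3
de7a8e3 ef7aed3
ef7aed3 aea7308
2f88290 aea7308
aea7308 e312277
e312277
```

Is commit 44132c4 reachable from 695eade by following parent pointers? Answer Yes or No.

No

Ancestors of 695eade: {062b412, 2f88290, 5474be3, 5c2d03b, 6751d5a, 695eade, 722c86c, 78b454c, aea7308, b44cad2, de7a8e3, e312277, ef7aed3}.
44132c4 is not in that set, so it is not an ancestor of 695eade.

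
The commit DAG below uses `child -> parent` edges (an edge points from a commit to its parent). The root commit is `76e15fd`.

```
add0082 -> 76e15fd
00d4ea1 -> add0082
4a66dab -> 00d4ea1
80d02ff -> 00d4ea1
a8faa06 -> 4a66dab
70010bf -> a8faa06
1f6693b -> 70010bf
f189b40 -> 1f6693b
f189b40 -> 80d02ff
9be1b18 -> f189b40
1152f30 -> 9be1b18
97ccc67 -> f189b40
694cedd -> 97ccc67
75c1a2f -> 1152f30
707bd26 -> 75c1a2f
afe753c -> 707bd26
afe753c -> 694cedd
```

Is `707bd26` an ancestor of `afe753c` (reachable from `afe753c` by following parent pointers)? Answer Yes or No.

Yes

Ancestors of afe753c (commits reachable by following parents): {00d4ea1, 1152f30, 1f6693b, 4a66dab, 694cedd, 70010bf, 707bd26, 75c1a2f, 76e15fd, 80d02ff, 97ccc67, 9be1b18, a8faa06, add0082, afe753c, f189b40}.
707bd26 is in that set, so it is an ancestor of afe753c.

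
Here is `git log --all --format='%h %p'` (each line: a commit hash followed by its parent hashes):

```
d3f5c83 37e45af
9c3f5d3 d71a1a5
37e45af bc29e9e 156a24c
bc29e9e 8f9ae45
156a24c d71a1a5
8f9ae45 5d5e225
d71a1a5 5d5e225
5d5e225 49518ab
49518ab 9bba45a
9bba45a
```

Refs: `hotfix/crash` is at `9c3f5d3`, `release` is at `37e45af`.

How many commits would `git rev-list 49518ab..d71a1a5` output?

Reachable from d71a1a5: {49518ab, 5d5e225, 9bba45a, d71a1a5}.
Reachable from 49518ab: {49518ab, 9bba45a}.
In d71a1a5's history but not 49518ab's: {5d5e225, d71a1a5} — 2 commits.

2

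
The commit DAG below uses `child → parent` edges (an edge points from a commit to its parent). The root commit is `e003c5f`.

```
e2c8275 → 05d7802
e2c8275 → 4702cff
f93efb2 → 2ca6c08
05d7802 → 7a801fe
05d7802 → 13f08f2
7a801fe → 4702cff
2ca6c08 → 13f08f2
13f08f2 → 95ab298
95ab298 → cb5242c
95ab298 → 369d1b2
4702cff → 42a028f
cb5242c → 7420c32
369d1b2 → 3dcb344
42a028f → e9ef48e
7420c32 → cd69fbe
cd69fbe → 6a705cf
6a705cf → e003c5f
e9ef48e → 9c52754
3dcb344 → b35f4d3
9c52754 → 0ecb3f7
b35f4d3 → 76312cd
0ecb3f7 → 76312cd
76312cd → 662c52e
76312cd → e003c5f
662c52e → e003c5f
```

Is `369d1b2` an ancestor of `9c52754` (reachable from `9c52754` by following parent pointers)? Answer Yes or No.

Ancestors of 9c52754: {0ecb3f7, 662c52e, 76312cd, 9c52754, e003c5f}.
369d1b2 is not in that set, so it is not an ancestor of 9c52754.

No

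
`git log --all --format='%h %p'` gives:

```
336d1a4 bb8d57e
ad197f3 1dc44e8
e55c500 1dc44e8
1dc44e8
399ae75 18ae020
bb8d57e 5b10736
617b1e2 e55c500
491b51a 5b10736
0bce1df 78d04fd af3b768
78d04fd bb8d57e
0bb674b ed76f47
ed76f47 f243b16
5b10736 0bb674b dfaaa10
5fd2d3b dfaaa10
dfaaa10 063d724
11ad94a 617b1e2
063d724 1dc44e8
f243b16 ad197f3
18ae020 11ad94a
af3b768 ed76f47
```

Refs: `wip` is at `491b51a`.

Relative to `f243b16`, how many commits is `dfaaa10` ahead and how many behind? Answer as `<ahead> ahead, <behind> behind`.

Reachable from dfaaa10: {063d724, 1dc44e8, dfaaa10}.
Reachable from f243b16: {1dc44e8, ad197f3, f243b16}.
Only in dfaaa10's history (ahead): {063d724, dfaaa10} — 2.
Only in f243b16's history (behind): {ad197f3, f243b16} — 2.

2 ahead, 2 behind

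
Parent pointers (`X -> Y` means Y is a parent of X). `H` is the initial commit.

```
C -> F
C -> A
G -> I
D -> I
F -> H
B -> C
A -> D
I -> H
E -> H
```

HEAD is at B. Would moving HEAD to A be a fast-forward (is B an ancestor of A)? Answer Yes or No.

A fast-forward from B to A is possible iff B is an ancestor of A.
Ancestors of A: {A, D, H, I}.
B is not among them, so fast-forward is not possible.

No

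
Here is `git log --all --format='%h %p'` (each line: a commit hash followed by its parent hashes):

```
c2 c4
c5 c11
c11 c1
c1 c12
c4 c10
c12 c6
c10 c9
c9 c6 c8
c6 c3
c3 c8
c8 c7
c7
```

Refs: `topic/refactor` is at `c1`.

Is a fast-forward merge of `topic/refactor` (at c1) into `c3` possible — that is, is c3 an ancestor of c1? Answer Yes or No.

Yes

A fast-forward from c3 to c1 is possible iff c3 is an ancestor of c1.
Ancestors of c1: {c1, c12, c3, c6, c7, c8}.
c3 is among them, so fast-forward is possible.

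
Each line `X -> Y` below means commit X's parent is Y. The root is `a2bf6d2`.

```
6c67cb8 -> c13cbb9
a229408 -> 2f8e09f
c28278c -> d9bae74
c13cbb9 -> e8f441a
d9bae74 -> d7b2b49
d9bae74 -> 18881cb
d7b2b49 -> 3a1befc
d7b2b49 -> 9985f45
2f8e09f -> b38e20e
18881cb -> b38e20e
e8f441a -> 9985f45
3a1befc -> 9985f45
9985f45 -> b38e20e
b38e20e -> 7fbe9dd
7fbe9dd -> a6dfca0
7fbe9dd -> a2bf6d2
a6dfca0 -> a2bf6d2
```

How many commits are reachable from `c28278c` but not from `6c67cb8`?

5

Reachable from c28278c: {18881cb, 3a1befc, 7fbe9dd, 9985f45, a2bf6d2, a6dfca0, b38e20e, c28278c, d7b2b49, d9bae74}.
Reachable from 6c67cb8: {6c67cb8, 7fbe9dd, 9985f45, a2bf6d2, a6dfca0, b38e20e, c13cbb9, e8f441a}.
In c28278c's history but not 6c67cb8's: {18881cb, 3a1befc, c28278c, d7b2b49, d9bae74} — 5 commits.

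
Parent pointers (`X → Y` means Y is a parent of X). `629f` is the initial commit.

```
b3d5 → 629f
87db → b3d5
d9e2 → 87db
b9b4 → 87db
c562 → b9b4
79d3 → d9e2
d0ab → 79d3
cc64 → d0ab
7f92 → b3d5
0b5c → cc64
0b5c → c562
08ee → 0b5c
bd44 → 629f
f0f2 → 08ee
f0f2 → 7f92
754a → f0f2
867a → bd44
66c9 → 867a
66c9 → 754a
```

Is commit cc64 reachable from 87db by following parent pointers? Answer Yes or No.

No

Ancestors of 87db: {629f, 87db, b3d5}.
cc64 is not in that set, so it is not an ancestor of 87db.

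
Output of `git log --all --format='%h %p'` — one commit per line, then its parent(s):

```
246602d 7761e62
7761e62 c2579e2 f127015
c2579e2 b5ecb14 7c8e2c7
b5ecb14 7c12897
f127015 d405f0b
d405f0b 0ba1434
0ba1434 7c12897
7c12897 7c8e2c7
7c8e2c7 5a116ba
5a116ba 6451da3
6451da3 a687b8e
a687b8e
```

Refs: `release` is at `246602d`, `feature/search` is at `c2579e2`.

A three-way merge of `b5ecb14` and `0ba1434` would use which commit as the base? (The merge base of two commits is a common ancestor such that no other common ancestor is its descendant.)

Ancestors of b5ecb14: {5a116ba, 6451da3, 7c12897, 7c8e2c7, a687b8e, b5ecb14}.
Ancestors of 0ba1434: {0ba1434, 5a116ba, 6451da3, 7c12897, 7c8e2c7, a687b8e}.
Common ancestors: {5a116ba, 6451da3, 7c12897, 7c8e2c7, a687b8e}.
Among these, 7c12897 is not an ancestor of any other common ancestor — it is the merge base.

7c12897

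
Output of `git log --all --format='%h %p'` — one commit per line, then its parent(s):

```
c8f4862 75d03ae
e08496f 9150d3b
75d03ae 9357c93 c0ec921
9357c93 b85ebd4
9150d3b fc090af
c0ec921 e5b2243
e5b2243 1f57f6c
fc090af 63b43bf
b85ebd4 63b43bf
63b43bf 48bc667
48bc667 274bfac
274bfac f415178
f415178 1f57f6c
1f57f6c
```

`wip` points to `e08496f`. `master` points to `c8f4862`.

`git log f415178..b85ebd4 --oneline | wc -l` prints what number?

4

Reachable from b85ebd4: {1f57f6c, 274bfac, 48bc667, 63b43bf, b85ebd4, f415178}.
Reachable from f415178: {1f57f6c, f415178}.
In b85ebd4's history but not f415178's: {274bfac, 48bc667, 63b43bf, b85ebd4} — 4 commits.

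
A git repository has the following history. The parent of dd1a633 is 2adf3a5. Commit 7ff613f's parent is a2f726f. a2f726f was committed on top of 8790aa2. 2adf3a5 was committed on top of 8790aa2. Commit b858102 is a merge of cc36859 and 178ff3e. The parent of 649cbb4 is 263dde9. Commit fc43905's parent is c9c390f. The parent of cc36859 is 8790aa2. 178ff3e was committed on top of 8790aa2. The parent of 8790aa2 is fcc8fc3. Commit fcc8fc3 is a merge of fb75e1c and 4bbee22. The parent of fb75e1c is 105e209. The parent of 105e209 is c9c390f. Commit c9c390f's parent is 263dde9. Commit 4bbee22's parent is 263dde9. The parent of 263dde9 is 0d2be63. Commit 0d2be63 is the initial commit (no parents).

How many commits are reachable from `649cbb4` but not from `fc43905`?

Reachable from 649cbb4: {0d2be63, 263dde9, 649cbb4}.
Reachable from fc43905: {0d2be63, 263dde9, c9c390f, fc43905}.
In 649cbb4's history but not fc43905's: {649cbb4} — 1 commit.

1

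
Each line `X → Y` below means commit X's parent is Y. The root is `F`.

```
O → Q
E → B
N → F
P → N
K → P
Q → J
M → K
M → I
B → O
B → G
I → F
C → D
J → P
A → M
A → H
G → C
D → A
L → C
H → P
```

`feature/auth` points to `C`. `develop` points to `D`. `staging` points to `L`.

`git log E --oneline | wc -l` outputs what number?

Walking parent pointers from E: reachable set = {A, B, C, D, E, F, G, H, I, J, K, M, N, O, P, Q}.
That is 16 commits.

16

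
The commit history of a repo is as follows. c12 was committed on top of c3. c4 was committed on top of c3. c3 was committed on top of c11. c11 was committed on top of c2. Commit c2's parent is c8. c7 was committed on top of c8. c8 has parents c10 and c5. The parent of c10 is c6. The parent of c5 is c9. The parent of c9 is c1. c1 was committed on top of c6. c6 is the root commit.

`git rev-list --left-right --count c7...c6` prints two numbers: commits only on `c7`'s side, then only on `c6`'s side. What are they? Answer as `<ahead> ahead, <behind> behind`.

Reachable from c7: {c1, c10, c5, c6, c7, c8, c9}.
Reachable from c6: {c6}.
Only in c7's history (ahead): {c1, c10, c5, c7, c8, c9} — 6.
Only in c6's history (behind): {} — 0.

6 ahead, 0 behind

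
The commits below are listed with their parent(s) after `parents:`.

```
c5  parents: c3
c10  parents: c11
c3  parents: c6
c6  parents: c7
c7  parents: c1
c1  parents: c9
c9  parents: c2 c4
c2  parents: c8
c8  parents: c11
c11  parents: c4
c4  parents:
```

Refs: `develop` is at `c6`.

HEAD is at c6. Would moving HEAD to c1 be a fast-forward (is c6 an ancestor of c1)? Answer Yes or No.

No

A fast-forward from c6 to c1 is possible iff c6 is an ancestor of c1.
Ancestors of c1: {c1, c11, c2, c4, c8, c9}.
c6 is not among them, so fast-forward is not possible.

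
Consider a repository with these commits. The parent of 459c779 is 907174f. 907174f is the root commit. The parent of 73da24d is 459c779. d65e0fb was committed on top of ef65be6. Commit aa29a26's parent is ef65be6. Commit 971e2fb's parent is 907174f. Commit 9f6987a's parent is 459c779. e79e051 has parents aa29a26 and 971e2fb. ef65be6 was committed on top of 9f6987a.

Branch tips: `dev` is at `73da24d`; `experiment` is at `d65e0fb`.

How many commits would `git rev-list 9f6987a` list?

3

Walking parent pointers from 9f6987a: reachable set = {459c779, 907174f, 9f6987a}.
That is 3 commits.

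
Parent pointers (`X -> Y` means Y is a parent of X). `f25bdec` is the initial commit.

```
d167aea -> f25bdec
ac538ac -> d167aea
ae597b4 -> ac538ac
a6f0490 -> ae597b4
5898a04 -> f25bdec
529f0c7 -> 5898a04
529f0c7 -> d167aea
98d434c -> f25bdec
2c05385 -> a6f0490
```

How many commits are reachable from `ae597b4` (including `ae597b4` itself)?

4

Walking parent pointers from ae597b4: reachable set = {ac538ac, ae597b4, d167aea, f25bdec}.
That is 4 commits.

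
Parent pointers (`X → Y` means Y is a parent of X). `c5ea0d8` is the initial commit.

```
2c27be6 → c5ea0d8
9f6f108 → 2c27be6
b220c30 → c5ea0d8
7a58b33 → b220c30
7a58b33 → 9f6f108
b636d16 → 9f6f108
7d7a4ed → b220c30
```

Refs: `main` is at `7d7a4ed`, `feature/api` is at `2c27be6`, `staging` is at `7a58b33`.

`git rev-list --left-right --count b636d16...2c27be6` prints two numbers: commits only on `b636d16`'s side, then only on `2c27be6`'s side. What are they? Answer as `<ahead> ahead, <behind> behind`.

2 ahead, 0 behind

Reachable from b636d16: {2c27be6, 9f6f108, b636d16, c5ea0d8}.
Reachable from 2c27be6: {2c27be6, c5ea0d8}.
Only in b636d16's history (ahead): {9f6f108, b636d16} — 2.
Only in 2c27be6's history (behind): {} — 0.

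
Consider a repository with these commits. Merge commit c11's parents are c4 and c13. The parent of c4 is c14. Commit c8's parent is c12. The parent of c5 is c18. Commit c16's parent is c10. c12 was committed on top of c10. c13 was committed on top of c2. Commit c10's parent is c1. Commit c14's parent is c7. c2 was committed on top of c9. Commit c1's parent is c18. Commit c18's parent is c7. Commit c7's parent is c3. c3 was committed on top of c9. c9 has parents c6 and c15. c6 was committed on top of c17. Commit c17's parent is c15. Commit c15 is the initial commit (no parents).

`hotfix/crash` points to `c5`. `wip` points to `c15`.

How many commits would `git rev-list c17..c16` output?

8

Reachable from c16: {c1, c10, c15, c16, c17, c18, c3, c6, c7, c9}.
Reachable from c17: {c15, c17}.
In c16's history but not c17's: {c1, c10, c16, c18, c3, c6, c7, c9} — 8 commits.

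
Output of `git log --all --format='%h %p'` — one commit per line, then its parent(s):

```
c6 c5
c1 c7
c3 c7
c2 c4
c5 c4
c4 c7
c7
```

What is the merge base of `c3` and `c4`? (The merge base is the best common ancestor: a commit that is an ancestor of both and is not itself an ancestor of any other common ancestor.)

c7

Ancestors of c3: {c3, c7}.
Ancestors of c4: {c4, c7}.
Common ancestors: {c7}.
The only common ancestor is c7, so it is the merge base.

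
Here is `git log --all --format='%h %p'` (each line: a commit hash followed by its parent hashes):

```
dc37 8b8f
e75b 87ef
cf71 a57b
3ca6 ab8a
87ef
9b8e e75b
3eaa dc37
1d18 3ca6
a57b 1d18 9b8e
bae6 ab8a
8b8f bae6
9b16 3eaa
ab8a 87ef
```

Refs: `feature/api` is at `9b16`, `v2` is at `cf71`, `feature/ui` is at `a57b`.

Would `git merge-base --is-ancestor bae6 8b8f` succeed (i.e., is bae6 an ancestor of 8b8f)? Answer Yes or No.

Ancestors of 8b8f (commits reachable by following parents): {87ef, 8b8f, ab8a, bae6}.
bae6 is in that set, so it is an ancestor of 8b8f.

Yes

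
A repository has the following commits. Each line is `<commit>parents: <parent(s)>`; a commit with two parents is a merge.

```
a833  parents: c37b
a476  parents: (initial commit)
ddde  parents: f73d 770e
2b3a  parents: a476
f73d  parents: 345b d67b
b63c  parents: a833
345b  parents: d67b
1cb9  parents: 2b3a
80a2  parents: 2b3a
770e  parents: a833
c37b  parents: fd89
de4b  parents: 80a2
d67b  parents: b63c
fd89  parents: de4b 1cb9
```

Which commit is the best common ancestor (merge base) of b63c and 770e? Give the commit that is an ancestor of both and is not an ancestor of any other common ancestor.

a833

Ancestors of b63c: {1cb9, 2b3a, 80a2, a476, a833, b63c, c37b, de4b, fd89}.
Ancestors of 770e: {1cb9, 2b3a, 770e, 80a2, a476, a833, c37b, de4b, fd89}.
Common ancestors: {1cb9, 2b3a, 80a2, a476, a833, c37b, de4b, fd89}.
Among these, a833 is not an ancestor of any other common ancestor — it is the merge base.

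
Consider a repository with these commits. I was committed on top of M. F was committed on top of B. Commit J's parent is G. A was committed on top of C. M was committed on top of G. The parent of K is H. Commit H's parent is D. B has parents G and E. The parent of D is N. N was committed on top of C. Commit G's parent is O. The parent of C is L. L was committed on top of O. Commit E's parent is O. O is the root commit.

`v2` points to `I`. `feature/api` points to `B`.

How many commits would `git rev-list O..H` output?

5

Reachable from H: {C, D, H, L, N, O}.
Reachable from O: {O}.
In H's history but not O's: {C, D, H, L, N} — 5 commits.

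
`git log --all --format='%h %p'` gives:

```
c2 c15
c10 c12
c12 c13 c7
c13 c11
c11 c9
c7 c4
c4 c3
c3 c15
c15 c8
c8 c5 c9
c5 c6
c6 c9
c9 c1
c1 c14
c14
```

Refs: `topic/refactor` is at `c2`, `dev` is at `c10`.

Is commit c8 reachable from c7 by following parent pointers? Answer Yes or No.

Ancestors of c7 (commits reachable by following parents): {c1, c14, c15, c3, c4, c5, c6, c7, c8, c9}.
c8 is in that set, so it is an ancestor of c7.

Yes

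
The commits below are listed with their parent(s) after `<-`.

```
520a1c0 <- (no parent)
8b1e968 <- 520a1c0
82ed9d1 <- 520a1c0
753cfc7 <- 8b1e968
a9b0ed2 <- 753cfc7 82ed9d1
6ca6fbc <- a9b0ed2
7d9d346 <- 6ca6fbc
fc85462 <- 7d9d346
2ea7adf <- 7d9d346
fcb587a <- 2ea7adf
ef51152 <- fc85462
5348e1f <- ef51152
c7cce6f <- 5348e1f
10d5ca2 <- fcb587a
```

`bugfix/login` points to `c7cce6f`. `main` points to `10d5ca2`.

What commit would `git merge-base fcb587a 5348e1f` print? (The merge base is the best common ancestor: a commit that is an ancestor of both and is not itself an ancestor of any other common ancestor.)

7d9d346

Ancestors of fcb587a: {2ea7adf, 520a1c0, 6ca6fbc, 753cfc7, 7d9d346, 82ed9d1, 8b1e968, a9b0ed2, fcb587a}.
Ancestors of 5348e1f: {520a1c0, 5348e1f, 6ca6fbc, 753cfc7, 7d9d346, 82ed9d1, 8b1e968, a9b0ed2, ef51152, fc85462}.
Common ancestors: {520a1c0, 6ca6fbc, 753cfc7, 7d9d346, 82ed9d1, 8b1e968, a9b0ed2}.
Among these, 7d9d346 is not an ancestor of any other common ancestor — it is the merge base.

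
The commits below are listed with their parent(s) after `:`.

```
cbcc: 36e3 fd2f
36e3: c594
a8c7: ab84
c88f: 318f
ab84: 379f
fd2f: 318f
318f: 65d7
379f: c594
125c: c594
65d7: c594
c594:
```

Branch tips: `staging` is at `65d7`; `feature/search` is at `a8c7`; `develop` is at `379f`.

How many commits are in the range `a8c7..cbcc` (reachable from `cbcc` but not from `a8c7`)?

5

Reachable from cbcc: {318f, 36e3, 65d7, c594, cbcc, fd2f}.
Reachable from a8c7: {379f, a8c7, ab84, c594}.
In cbcc's history but not a8c7's: {318f, 36e3, 65d7, cbcc, fd2f} — 5 commits.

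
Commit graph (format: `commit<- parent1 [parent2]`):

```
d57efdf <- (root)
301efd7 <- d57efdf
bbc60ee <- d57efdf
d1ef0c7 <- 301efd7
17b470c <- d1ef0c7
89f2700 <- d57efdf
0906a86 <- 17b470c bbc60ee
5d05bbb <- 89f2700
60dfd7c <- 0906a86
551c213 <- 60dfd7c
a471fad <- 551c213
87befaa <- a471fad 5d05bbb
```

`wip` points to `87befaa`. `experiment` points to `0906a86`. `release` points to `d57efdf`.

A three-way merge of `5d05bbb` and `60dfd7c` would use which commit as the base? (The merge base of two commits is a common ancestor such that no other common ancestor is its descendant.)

d57efdf

Ancestors of 5d05bbb: {5d05bbb, 89f2700, d57efdf}.
Ancestors of 60dfd7c: {0906a86, 17b470c, 301efd7, 60dfd7c, bbc60ee, d1ef0c7, d57efdf}.
Common ancestors: {d57efdf}.
The only common ancestor is d57efdf, so it is the merge base.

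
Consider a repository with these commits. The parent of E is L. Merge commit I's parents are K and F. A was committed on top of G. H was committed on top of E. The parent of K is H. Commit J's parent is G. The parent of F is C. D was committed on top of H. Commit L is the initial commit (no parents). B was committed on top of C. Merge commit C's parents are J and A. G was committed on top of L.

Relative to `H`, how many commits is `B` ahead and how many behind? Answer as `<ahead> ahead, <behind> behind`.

5 ahead, 2 behind

Reachable from B: {A, B, C, G, J, L}.
Reachable from H: {E, H, L}.
Only in B's history (ahead): {A, B, C, G, J} — 5.
Only in H's history (behind): {E, H} — 2.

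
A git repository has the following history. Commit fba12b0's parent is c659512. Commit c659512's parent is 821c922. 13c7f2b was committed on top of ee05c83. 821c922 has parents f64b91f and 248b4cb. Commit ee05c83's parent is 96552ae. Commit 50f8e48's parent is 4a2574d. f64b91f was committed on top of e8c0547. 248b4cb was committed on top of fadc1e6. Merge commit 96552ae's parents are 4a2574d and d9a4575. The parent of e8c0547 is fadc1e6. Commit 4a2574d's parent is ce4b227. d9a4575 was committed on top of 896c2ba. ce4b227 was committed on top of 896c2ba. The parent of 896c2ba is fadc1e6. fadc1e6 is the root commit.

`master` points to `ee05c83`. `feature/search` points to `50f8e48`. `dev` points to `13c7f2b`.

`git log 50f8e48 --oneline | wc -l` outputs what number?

5

Walking parent pointers from 50f8e48: reachable set = {4a2574d, 50f8e48, 896c2ba, ce4b227, fadc1e6}.
That is 5 commits.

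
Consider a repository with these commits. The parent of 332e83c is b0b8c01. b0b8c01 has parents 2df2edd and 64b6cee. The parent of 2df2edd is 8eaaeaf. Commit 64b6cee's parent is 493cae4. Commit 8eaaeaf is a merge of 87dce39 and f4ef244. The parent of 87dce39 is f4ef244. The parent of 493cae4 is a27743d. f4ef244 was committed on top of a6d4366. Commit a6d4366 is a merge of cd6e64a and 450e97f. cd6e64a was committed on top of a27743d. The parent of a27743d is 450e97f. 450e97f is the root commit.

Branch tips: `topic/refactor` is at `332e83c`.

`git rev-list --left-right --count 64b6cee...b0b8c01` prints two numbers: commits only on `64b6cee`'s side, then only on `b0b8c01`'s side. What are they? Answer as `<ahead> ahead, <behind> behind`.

Reachable from 64b6cee: {450e97f, 493cae4, 64b6cee, a27743d}.
Reachable from b0b8c01: {2df2edd, 450e97f, 493cae4, 64b6cee, 87dce39, 8eaaeaf, a27743d, a6d4366, b0b8c01, cd6e64a, f4ef244}.
Only in 64b6cee's history (ahead): {} — 0.
Only in b0b8c01's history (behind): {2df2edd, 87dce39, 8eaaeaf, a6d4366, b0b8c01, cd6e64a, f4ef244} — 7.

0 ahead, 7 behind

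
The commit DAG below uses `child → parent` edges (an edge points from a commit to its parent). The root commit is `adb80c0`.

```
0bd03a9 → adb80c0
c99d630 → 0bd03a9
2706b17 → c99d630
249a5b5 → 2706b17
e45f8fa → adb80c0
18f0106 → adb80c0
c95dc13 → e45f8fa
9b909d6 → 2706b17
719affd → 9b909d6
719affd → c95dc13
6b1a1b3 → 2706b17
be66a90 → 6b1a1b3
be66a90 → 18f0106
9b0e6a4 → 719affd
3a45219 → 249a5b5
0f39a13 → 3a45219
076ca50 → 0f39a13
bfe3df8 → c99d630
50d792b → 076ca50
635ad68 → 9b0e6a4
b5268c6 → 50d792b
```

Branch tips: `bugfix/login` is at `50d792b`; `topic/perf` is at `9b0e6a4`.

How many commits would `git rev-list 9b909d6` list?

5

Walking parent pointers from 9b909d6: reachable set = {0bd03a9, 2706b17, 9b909d6, adb80c0, c99d630}.
That is 5 commits.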